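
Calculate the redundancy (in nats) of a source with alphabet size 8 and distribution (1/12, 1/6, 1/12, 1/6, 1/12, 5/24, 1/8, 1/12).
0.0672 nats

Redundancy measures how far a source is from maximum entropy:
R = H_max - H(X)

Maximum entropy for 8 symbols: H_max = log_e(8) = 2.0794 nats
Actual entropy: H(X) = 2.0123 nats
Redundancy: R = 2.0794 - 2.0123 = 0.0672 nats

This redundancy represents potential for compression: the source could be compressed by 0.0672 nats per symbol.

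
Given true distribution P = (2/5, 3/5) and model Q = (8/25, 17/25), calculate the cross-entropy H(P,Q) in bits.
0.9914 bits

Cross-entropy: H(P,Q) = -Σ p(x) log q(x)

Alternatively: H(P,Q) = H(P) + D_KL(P||Q)
H(P) = 0.9710 bits
D_KL(P||Q) = 0.0204 bits

H(P,Q) = 0.9710 + 0.0204 = 0.9914 bits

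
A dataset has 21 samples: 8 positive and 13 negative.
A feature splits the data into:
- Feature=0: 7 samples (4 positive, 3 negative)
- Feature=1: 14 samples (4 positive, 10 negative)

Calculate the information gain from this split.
0.0549 bits

Information Gain = H(Y) - H(Y|Feature)

Before split:
P(positive) = 8/21 = 0.3810
H(Y) = 0.9587 bits

After split:
Feature=0: H = 0.9852 bits (weight = 7/21)
Feature=1: H = 0.8631 bits (weight = 14/21)
H(Y|Feature) = (7/21)×0.9852 + (14/21)×0.8631 = 0.9038 bits

Information Gain = 0.9587 - 0.9038 = 0.0549 bits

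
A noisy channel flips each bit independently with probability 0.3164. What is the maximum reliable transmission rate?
0.0996 bits

For a binary symmetric channel (BSC) with error probability p:
Capacity C = 1 - H(p) bits per symbol

where H(p) = -p log₂(p) - (1-p) log₂(1-p) is the binary entropy function.

H(0.3164) = 0.9004 bits
C = 1 - 0.9004 = 0.0996 bits per symbol

This means we can reliably transmit up to 0.0996 bits of information per channel use.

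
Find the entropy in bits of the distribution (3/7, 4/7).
0.9852 bits

Shannon entropy is H(X) = -Σ p(x) log p(x).

For P = (3/7, 4/7):
H = -3/7 × log_2(3/7) -4/7 × log_2(4/7)
H = 0.9852 bits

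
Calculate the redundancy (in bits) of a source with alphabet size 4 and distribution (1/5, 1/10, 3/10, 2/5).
0.1536 bits

Redundancy measures how far a source is from maximum entropy:
R = H_max - H(X)

Maximum entropy for 4 symbols: H_max = log_2(4) = 2.0000 bits
Actual entropy: H(X) = 1.8464 bits
Redundancy: R = 2.0000 - 1.8464 = 0.1536 bits

This redundancy represents potential for compression: the source could be compressed by 0.1536 bits per symbol.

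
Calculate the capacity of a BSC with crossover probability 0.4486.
0.0076 bits

For a binary symmetric channel (BSC) with error probability p:
Capacity C = 1 - H(p) bits per symbol

where H(p) = -p log₂(p) - (1-p) log₂(1-p) is the binary entropy function.

H(0.4486) = 0.9924 bits
C = 1 - 0.9924 = 0.0076 bits per symbol

This means we can reliably transmit up to 0.0076 bits of information per channel use.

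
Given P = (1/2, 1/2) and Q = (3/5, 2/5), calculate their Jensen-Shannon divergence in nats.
0.0051 nats

Jensen-Shannon divergence is:
JSD(P||Q) = 0.5 × D_KL(P||M) + 0.5 × D_KL(Q||M)
where M = 0.5 × (P + Q) is the mixture distribution.

M = 0.5 × (1/2, 1/2) + 0.5 × (3/5, 2/5) = (11/20, 9/20)

D_KL(P||M) = 0.0050 nats
D_KL(Q||M) = 0.0051 nats

JSD(P||Q) = 0.5 × 0.0050 + 0.5 × 0.0051 = 0.0051 nats

Unlike KL divergence, JSD is symmetric and bounded: 0 ≤ JSD ≤ log(2).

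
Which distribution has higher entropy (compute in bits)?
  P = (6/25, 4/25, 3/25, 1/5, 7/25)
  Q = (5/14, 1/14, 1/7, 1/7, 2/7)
P

Computing entropies in bits:
H(P) = 2.2628
H(Q) = 2.1210

Distribution P has higher entropy.

Intuition: The distribution closer to uniform (more spread out) has higher entropy.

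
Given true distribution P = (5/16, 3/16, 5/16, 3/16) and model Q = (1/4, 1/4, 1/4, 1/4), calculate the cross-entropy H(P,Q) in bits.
2.0000 bits

Cross-entropy: H(P,Q) = -Σ p(x) log q(x)

Alternatively: H(P,Q) = H(P) + D_KL(P||Q)
H(P) = 1.9544 bits
D_KL(P||Q) = 0.0456 bits

H(P,Q) = 1.9544 + 0.0456 = 2.0000 bits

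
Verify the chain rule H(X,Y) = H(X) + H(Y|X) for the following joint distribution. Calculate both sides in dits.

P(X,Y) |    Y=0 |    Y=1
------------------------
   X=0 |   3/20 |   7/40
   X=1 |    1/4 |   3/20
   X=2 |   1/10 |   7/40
H(X,Y) = 0.7626, H(X) = 0.4720, H(Y|X) = 0.2906 (all in dits)

Chain rule: H(X,Y) = H(X) + H(Y|X)

Left side — joint entropy directly:
H(X,Y) = -Σ p(x,y) log p(x,y) = 0.7626 dits

Right side — compute H(Y|X) from the conditional distributions:
P(X) = (13/40, 2/5, 11/40), so H(X) = 0.4720 dits
H(Y|X) = Σ_x P(X=x) · H(Y|X=x):
  P(Y|X=0) = (6/13, 7/13), H(Y|X=0) = 0.2997, weight P(X=0) = 13/40
  P(Y|X=1) = (5/8, 3/8), H(Y|X=1) = 0.2873, weight P(X=1) = 2/5
  P(Y|X=2) = (4/11, 7/11), H(Y|X=2) = 0.2847, weight P(X=2) = 11/40
H(Y|X) = 0.2906 dits

H(X) + H(Y|X) = 0.4720 + 0.2906 = 0.7626 dits

Both sides equal 0.7626 dits. ✓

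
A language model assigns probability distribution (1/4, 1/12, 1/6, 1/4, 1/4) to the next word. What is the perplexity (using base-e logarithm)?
4.6900

Perplexity is e^H (or exp(H) for natural log).

First, H = -Σ p log p = 1.5454 nats
Perplexity = e^1.5454 = 4.6900

Interpretation: The model's uncertainty is equivalent to choosing uniformly among 4.7 options.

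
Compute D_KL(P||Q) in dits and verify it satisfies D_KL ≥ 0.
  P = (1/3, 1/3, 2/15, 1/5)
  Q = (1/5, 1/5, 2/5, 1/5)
0.0843 dits

KL divergence satisfies the Gibbs inequality: D_KL(P||Q) ≥ 0 for all distributions P, Q.

D_KL(P||Q) = Σ p(x) log(p(x)/q(x))
Term by term:
  x=0: 1/3 × log_10[(1/3)/(1/5)] = 0.0739
  x=1: 1/3 × log_10[(1/3)/(1/5)] = 0.0739
  x=2: 2/15 × log_10[(2/15)/(2/5)] = -0.0636
  x=3: 1/5 × log_10[(1/5)/(1/5)] = 0.0000
D_KL(P||Q) = 0.0843 dits

D_KL(P||Q) = 0.0843 ≥ 0 ✓

This non-negativity is a fundamental property: relative entropy cannot be negative because it measures how different Q is from P.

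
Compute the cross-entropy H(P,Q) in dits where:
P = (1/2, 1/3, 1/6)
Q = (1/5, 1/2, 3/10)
0.5370 dits

Cross-entropy: H(P,Q) = -Σ p(x) log q(x)

Alternatively: H(P,Q) = H(P) + D_KL(P||Q)
H(P) = 0.4392 dits
D_KL(P||Q) = 0.0977 dits

H(P,Q) = 0.4392 + 0.0977 = 0.5370 dits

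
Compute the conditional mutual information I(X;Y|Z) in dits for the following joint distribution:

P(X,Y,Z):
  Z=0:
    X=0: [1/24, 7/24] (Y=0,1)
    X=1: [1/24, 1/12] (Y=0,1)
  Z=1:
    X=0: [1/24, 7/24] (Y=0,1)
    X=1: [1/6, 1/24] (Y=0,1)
0.0622 dits

Conditional mutual information: I(X;Y|Z) = H(X|Z) + H(Y|Z) - H(X,Y|Z)

H(Z) = 0.2995
H(X,Z) = 0.5729 → H(X|Z) = 0.2734
H(Y,Z) = 0.5506 → H(Y|Z) = 0.2511
H(X,Y,Z) = 0.7618 → H(X,Y|Z) = 0.4623

I(X;Y|Z) = 0.2734 + 0.2511 - 0.4623 = 0.0622 dits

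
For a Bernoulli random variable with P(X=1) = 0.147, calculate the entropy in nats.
0.4175 nats

The binary entropy function is:
H(p) = -p log(p) - (1-p) log(1-p)

H(0.147) = -0.147 × log_e(0.147) - 0.853 × log_e(0.853)
H(0.147) = 0.4175 nats

Note: Binary entropy is maximized at p=0.5 (H=1 bit) and minimized at p=0 or p=1 (H=0).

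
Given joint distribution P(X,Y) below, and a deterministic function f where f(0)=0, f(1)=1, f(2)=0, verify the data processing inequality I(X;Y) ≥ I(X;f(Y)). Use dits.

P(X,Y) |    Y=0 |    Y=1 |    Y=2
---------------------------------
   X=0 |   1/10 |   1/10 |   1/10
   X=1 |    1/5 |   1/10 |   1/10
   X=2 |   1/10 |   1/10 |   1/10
I(X;Y) = 0.0060, I(X;f(Y)) = 0.0017, inequality holds: 0.0060 ≥ 0.0017

Data Processing Inequality: For any Markov chain X → Y → Z, we have I(X;Y) ≥ I(X;Z).

Here Z = f(Y) is a deterministic function of Y, forming X → Y → Z.

Original I(X;Y) = 0.0060 dits

After applying f:
P(X,Z) where Z=f(Y):
- P(X,Z=0) = P(X,Y=0) + P(X,Y=2)
- P(X,Z=1) = P(X,Y=1)

I(X;Z) = I(X;f(Y)) = 0.0017 dits

Verification: 0.0060 ≥ 0.0017 ✓

Information cannot be created by processing; the function f can only lose information about X.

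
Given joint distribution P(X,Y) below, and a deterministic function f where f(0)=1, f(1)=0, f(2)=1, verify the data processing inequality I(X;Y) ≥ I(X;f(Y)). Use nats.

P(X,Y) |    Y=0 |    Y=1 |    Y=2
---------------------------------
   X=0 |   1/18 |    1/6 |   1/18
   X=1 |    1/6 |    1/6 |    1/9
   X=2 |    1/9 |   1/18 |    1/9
I(X;Y) = 0.0513, I(X;f(Y)) = 0.0483, inequality holds: 0.0513 ≥ 0.0483

Data Processing Inequality: For any Markov chain X → Y → Z, we have I(X;Y) ≥ I(X;Z).

Here Z = f(Y) is a deterministic function of Y, forming X → Y → Z.

Original I(X;Y) = 0.0513 nats

After applying f:
P(X,Z) where Z=f(Y):
- P(X,Z=0) = P(X,Y=1)
- P(X,Z=1) = P(X,Y=0) + P(X,Y=2)

I(X;Z) = I(X;f(Y)) = 0.0483 nats

Verification: 0.0513 ≥ 0.0483 ✓

Information cannot be created by processing; the function f can only lose information about X.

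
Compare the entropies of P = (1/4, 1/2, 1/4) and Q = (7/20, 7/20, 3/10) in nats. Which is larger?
Q

Computing entropies in nats:
H(P) = 1.0397
H(Q) = 1.0961

Distribution Q has higher entropy.

Intuition: The distribution closer to uniform (more spread out) has higher entropy.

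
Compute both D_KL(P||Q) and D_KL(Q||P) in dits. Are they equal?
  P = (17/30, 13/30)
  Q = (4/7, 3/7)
D_KL(P||Q) = 0.0000, D_KL(Q||P) = 0.0000

KL divergence is not symmetric: D_KL(P||Q) ≠ D_KL(Q||P) in general.

D_KL(P||Q) = 0.0000 dits
D_KL(Q||P) = 0.0000 dits

In this case they happen to be equal (to 4 decimal places).

This asymmetry is why KL divergence is not a true distance metric.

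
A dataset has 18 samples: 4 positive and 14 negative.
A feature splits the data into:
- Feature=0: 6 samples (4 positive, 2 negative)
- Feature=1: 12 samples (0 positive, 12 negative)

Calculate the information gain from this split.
0.4581 bits

Information Gain = H(Y) - H(Y|Feature)

Before split:
P(positive) = 4/18 = 0.2222
H(Y) = 0.7642 bits

After split:
Feature=0: H = 0.9183 bits (weight = 6/18)
Feature=1: H = 0.0000 bits (weight = 12/18)
H(Y|Feature) = (6/18)×0.9183 + (12/18)×0.0000 = 0.3061 bits

Information Gain = 0.7642 - 0.3061 = 0.4581 bits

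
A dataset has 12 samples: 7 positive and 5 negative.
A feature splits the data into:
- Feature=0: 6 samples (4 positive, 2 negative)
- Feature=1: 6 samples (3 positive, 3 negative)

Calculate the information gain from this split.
0.0207 bits

Information Gain = H(Y) - H(Y|Feature)

Before split:
P(positive) = 7/12 = 0.5833
H(Y) = 0.9799 bits

After split:
Feature=0: H = 0.9183 bits (weight = 6/12)
Feature=1: H = 1.0000 bits (weight = 6/12)
H(Y|Feature) = (6/12)×0.9183 + (6/12)×1.0000 = 0.9591 bits

Information Gain = 0.9799 - 0.9591 = 0.0207 bits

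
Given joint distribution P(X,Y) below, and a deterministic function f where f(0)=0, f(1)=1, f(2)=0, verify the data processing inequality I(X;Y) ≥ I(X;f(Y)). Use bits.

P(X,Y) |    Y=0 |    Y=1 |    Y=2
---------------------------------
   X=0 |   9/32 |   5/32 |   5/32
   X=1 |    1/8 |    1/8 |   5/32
I(X;Y) = 0.0215, I(X;f(Y)) = 0.0017, inequality holds: 0.0215 ≥ 0.0017

Data Processing Inequality: For any Markov chain X → Y → Z, we have I(X;Y) ≥ I(X;Z).

Here Z = f(Y) is a deterministic function of Y, forming X → Y → Z.

Original I(X;Y) = 0.0215 bits

After applying f:
P(X,Z) where Z=f(Y):
- P(X,Z=0) = P(X,Y=0) + P(X,Y=2)
- P(X,Z=1) = P(X,Y=1)

I(X;Z) = I(X;f(Y)) = 0.0017 bits

Verification: 0.0215 ≥ 0.0017 ✓

Information cannot be created by processing; the function f can only lose information about X.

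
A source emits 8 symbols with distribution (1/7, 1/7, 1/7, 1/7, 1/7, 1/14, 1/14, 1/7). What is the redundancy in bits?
0.0498 bits

Redundancy measures how far a source is from maximum entropy:
R = H_max - H(X)

Maximum entropy for 8 symbols: H_max = log_2(8) = 3.0000 bits
Actual entropy: H(X) = 2.9502 bits
Redundancy: R = 3.0000 - 2.9502 = 0.0498 bits

This redundancy represents potential for compression: the source could be compressed by 0.0498 bits per symbol.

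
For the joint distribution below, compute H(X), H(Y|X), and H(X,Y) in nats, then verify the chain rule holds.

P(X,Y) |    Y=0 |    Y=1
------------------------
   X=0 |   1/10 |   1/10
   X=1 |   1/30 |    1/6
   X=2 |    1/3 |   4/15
H(X,Y) = 1.5912, H(X) = 0.9503, H(Y|X) = 0.6409 (all in nats)

Chain rule: H(X,Y) = H(X) + H(Y|X)

Left side — joint entropy directly:
H(X,Y) = -Σ p(x,y) log p(x,y) = 1.5912 nats

Right side — compute H(Y|X) from the conditional distributions:
P(X) = (1/5, 1/5, 3/5), so H(X) = 0.9503 nats
H(Y|X) = Σ_x P(X=x) · H(Y|X=x):
  P(Y|X=0) = (1/2, 1/2), H(Y|X=0) = 0.6931, weight P(X=0) = 1/5
  P(Y|X=1) = (1/6, 5/6), H(Y|X=1) = 0.4506, weight P(X=1) = 1/5
  P(Y|X=2) = (5/9, 4/9), H(Y|X=2) = 0.6870, weight P(X=2) = 3/5
H(Y|X) = 0.6409 nats

H(X) + H(Y|X) = 0.9503 + 0.6409 = 1.5912 nats

Both sides equal 1.5912 nats. ✓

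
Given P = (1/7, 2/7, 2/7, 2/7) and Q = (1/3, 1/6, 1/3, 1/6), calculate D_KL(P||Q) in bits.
0.2062 bits

KL divergence: D_KL(P||Q) = Σ p(x) log(p(x)/q(x))

Computing term by term:
  x=0: 1/7 × log_2[(1/7)/(1/3)] = 1/7 × -1.2224 = -0.1746
  x=1: 2/7 × log_2[(2/7)/(1/6)] = 2/7 × 0.7776 = 0.2222
  x=2: 2/7 × log_2[(2/7)/(1/3)] = 2/7 × -0.2224 = -0.0635
  x=3: 2/7 × log_2[(2/7)/(1/6)] = 2/7 × 0.7776 = 0.2222

D_KL(P||Q) = 0.2062 bits

Note: KL divergence is always non-negative and equals 0 iff P = Q.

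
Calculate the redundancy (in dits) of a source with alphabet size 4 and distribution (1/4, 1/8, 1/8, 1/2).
0.0753 dits

Redundancy measures how far a source is from maximum entropy:
R = H_max - H(X)

Maximum entropy for 4 symbols: H_max = log_10(4) = 0.6021 dits
Actual entropy: H(X) = 0.5268 dits
Redundancy: R = 0.6021 - 0.5268 = 0.0753 dits

This redundancy represents potential for compression: the source could be compressed by 0.0753 dits per symbol.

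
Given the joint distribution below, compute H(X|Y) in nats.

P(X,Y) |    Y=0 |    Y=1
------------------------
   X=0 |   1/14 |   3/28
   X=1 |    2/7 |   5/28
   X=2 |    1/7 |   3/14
1.0083 nats

Using the chain rule: H(X|Y) = H(X,Y) - H(Y)

First, compute H(X,Y) = 1.7015 nats

Marginal P(Y) = (1/2, 1/2)
H(Y) = 0.6931 nats

H(X|Y) = H(X,Y) - H(Y) = 1.7015 - 0.6931 = 1.0083 nats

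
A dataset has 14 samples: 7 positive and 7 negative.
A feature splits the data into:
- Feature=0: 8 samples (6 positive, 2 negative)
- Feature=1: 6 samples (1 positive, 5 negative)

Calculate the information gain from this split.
0.2578 bits

Information Gain = H(Y) - H(Y|Feature)

Before split:
P(positive) = 7/14 = 0.5000
H(Y) = 1.0000 bits

After split:
Feature=0: H = 0.8113 bits (weight = 8/14)
Feature=1: H = 0.6500 bits (weight = 6/14)
H(Y|Feature) = (8/14)×0.8113 + (6/14)×0.6500 = 0.7422 bits

Information Gain = 1.0000 - 0.7422 = 0.2578 bits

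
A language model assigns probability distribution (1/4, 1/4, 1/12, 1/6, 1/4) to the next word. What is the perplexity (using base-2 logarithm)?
4.6900

Perplexity is 2^H (or exp(H) for natural log).

First, H = -Σ p log p = 2.2296 bits
Perplexity = 2^2.2296 = 4.6900

Interpretation: The model's uncertainty is equivalent to choosing uniformly among 4.7 options.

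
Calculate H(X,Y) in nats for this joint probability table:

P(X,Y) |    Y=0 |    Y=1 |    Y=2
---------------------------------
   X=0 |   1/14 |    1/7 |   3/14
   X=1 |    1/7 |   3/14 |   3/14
1.7348 nats

Joint entropy is H(X,Y) = -Σ_{x,y} p(x,y) log p(x,y).

Summing over all non-zero entries:
H(X,Y) = -[1/14·log_e(1/14) + 1/7·log_e(1/7) + 3/14·log_e(3/14) + 1/7·log_e(1/7) + 3/14·log_e(3/14) + 3/14·log_e(3/14)]
H(X,Y) = 1.7348 nats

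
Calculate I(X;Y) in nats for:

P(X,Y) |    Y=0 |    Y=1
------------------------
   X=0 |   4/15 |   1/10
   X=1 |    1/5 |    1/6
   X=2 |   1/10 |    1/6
0.0403 nats

Mutual information: I(X;Y) = H(X) + H(Y) - H(X,Y)

Marginals:
P(X) = (11/30, 11/30, 4/15), H(X) = 1.0882 nats
P(Y) = (17/30, 13/30), H(Y) = 0.6842 nats

Joint entropy: H(X,Y) = 1.7321 nats

I(X;Y) = 1.0882 + 0.6842 - 1.7321 = 0.0403 nats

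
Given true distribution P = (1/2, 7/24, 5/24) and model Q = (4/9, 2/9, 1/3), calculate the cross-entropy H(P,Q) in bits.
1.5481 bits

Cross-entropy: H(P,Q) = -Σ p(x) log q(x)

Alternatively: H(P,Q) = H(P) + D_KL(P||Q)
H(P) = 1.4899 bits
D_KL(P||Q) = 0.0581 bits

H(P,Q) = 1.4899 + 0.0581 = 1.5481 bits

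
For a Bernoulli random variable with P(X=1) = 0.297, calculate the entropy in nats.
0.6083 nats

The binary entropy function is:
H(p) = -p log(p) - (1-p) log(1-p)

H(0.297) = -0.297 × log_e(0.297) - 0.703 × log_e(0.703)
H(0.297) = 0.6083 nats

Note: Binary entropy is maximized at p=0.5 (H=1 bit) and minimized at p=0 or p=1 (H=0).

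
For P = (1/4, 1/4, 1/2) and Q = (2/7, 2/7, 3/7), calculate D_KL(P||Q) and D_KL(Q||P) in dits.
D_KL(P||Q) = 0.0045, D_KL(Q||P) = 0.0044

KL divergence is not symmetric: D_KL(P||Q) ≠ D_KL(Q||P) in general.

D_KL(P||Q) = 0.0045 dits
D_KL(Q||P) = 0.0044 dits

No, they are not equal!

This asymmetry is why KL divergence is not a true distance metric.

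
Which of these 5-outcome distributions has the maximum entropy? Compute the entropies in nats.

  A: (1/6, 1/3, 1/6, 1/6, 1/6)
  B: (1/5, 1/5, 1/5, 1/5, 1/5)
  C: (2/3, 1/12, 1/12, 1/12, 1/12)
B

For a discrete distribution over n outcomes, entropy is maximized by the uniform distribution.

Computing entropies:
H(A) = 1.5607 nats
H(B) = 1.6094 nats
H(C) = 1.0986 nats

The uniform distribution (where all probabilities equal 1/5) achieves the maximum entropy of log_e(5) = 1.6094 nats.

Distribution B has the highest entropy.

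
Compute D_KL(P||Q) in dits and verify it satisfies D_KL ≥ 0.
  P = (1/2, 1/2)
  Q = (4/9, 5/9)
0.0027 dits

KL divergence satisfies the Gibbs inequality: D_KL(P||Q) ≥ 0 for all distributions P, Q.

D_KL(P||Q) = Σ p(x) log(p(x)/q(x))
Term by term:
  x=0: 1/2 × log_10[(1/2)/(4/9)] = 0.0256
  x=1: 1/2 × log_10[(1/2)/(5/9)] = -0.0229
D_KL(P||Q) = 0.0027 dits

D_KL(P||Q) = 0.0027 ≥ 0 ✓

This non-negativity is a fundamental property: relative entropy cannot be negative because it measures how different Q is from P.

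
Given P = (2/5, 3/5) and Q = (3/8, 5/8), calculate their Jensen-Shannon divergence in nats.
0.0003 nats

Jensen-Shannon divergence is:
JSD(P||Q) = 0.5 × D_KL(P||M) + 0.5 × D_KL(Q||M)
where M = 0.5 × (P + Q) is the mixture distribution.

M = 0.5 × (2/5, 3/5) + 0.5 × (3/8, 5/8) = (0.3875, 0.6125)

D_KL(P||M) = 0.0003 nats
D_KL(Q||M) = 0.0003 nats

JSD(P||Q) = 0.5 × 0.0003 + 0.5 × 0.0003 = 0.0003 nats

Unlike KL divergence, JSD is symmetric and bounded: 0 ≤ JSD ≤ log(2).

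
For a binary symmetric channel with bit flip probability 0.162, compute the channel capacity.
0.3609 bits

For a binary symmetric channel (BSC) with error probability p:
Capacity C = 1 - H(p) bits per symbol

where H(p) = -p log₂(p) - (1-p) log₂(1-p) is the binary entropy function.

H(0.162) = 0.6391 bits
C = 1 - 0.6391 = 0.3609 bits per symbol

This means we can reliably transmit up to 0.3609 bits of information per channel use.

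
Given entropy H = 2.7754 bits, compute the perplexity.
6.8467

Perplexity is 2^H (or exp(H) for natural log).

H = 2.7754 bits
Perplexity = 2^2.7754 = 6.8467

Interpretation: The model's uncertainty is equivalent to choosing uniformly among 6.8 options.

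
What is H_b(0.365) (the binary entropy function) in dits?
0.2850 dits

The binary entropy function is:
H(p) = -p log(p) - (1-p) log(1-p)

H(0.365) = -0.365 × log_10(0.365) - 0.635 × log_10(0.635)
H(0.365) = 0.2850 dits

Note: Binary entropy is maximized at p=0.5 (H=1 bit) and minimized at p=0 or p=1 (H=0).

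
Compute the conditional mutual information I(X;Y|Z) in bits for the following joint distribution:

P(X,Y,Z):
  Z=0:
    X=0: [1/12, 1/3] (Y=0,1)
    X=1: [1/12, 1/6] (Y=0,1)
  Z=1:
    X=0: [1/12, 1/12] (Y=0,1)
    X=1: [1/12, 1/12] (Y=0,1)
0.0105 bits

Conditional mutual information: I(X;Y|Z) = H(X|Z) + H(Y|Z) - H(X,Y|Z)

H(Z) = 0.9183
H(X,Z) = 1.8879 → H(X|Z) = 0.9696
H(Y,Z) = 1.7925 → H(Y|Z) = 0.8742
H(X,Y,Z) = 2.7516 → H(X,Y|Z) = 1.8333

I(X;Y|Z) = 0.9696 + 0.8742 - 1.8333 = 0.0105 bits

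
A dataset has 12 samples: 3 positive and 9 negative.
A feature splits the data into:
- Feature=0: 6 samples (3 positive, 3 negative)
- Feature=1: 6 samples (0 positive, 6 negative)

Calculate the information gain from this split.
0.3113 bits

Information Gain = H(Y) - H(Y|Feature)

Before split:
P(positive) = 3/12 = 0.2500
H(Y) = 0.8113 bits

After split:
Feature=0: H = 1.0000 bits (weight = 6/12)
Feature=1: H = 0.0000 bits (weight = 6/12)
H(Y|Feature) = (6/12)×1.0000 + (6/12)×0.0000 = 0.5000 bits

Information Gain = 0.8113 - 0.5000 = 0.3113 bits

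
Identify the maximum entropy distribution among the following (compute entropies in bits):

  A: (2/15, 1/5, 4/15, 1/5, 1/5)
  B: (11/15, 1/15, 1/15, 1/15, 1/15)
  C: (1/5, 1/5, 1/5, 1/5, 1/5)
C

For a discrete distribution over n outcomes, entropy is maximized by the uniform distribution.

Computing entropies:
H(A) = 2.2892 bits
H(B) = 1.3700 bits
H(C) = 2.3219 bits

The uniform distribution (where all probabilities equal 1/5) achieves the maximum entropy of log_2(5) = 2.3219 bits.

Distribution C has the highest entropy.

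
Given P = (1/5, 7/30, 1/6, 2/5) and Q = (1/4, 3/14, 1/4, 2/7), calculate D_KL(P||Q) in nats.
0.0423 nats

KL divergence: D_KL(P||Q) = Σ p(x) log(p(x)/q(x))

Computing term by term:
  x=0: 1/5 × log_e[(1/5)/(1/4)] = 1/5 × -0.2231 = -0.0446
  x=1: 7/30 × log_e[(7/30)/(3/14)] = 7/30 × 0.0852 = 0.0199
  x=2: 1/6 × log_e[(1/6)/(1/4)] = 1/6 × -0.4055 = -0.0676
  x=3: 2/5 × log_e[(2/5)/(2/7)] = 2/5 × 0.3365 = 0.1346

D_KL(P||Q) = 0.0423 nats

Note: KL divergence is always non-negative and equals 0 iff P = Q.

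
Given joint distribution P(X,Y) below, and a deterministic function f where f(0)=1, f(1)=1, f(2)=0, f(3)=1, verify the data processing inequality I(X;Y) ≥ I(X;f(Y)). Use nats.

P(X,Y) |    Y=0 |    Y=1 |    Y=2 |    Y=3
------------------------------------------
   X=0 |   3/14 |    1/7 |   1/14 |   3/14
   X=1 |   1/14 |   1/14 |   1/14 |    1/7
I(X;Y) = 0.0153, I(X;f(Y)) = 0.0072, inequality holds: 0.0153 ≥ 0.0072

Data Processing Inequality: For any Markov chain X → Y → Z, we have I(X;Y) ≥ I(X;Z).

Here Z = f(Y) is a deterministic function of Y, forming X → Y → Z.

Original I(X;Y) = 0.0153 nats

After applying f:
P(X,Z) where Z=f(Y):
- P(X,Z=0) = P(X,Y=2)
- P(X,Z=1) = P(X,Y=0) + P(X,Y=1) + P(X,Y=3)

I(X;Z) = I(X;f(Y)) = 0.0072 nats

Verification: 0.0153 ≥ 0.0072 ✓

Information cannot be created by processing; the function f can only lose information about X.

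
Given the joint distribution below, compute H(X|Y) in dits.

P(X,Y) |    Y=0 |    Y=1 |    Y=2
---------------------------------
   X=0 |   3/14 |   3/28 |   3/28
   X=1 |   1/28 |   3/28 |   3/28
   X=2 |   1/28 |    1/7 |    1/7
0.4291 dits

Using the chain rule: H(X|Y) = H(X,Y) - H(Y)

First, compute H(X,Y) = 0.9039 dits

Marginal P(Y) = (2/7, 5/14, 5/14)
H(Y) = 0.4748 dits

H(X|Y) = H(X,Y) - H(Y) = 0.9039 - 0.4748 = 0.4291 dits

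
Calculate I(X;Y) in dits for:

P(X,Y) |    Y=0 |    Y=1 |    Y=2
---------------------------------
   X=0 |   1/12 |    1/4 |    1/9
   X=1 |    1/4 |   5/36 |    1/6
0.0257 dits

Mutual information: I(X;Y) = H(X) + H(Y) - H(X,Y)

Marginals:
P(X) = (4/9, 5/9), H(X) = 0.2983 dits
P(Y) = (1/3, 7/18, 5/18), H(Y) = 0.4731 dits

Joint entropy: H(X,Y) = 0.7458 dits

I(X;Y) = 0.2983 + 0.4731 - 0.7458 = 0.0257 dits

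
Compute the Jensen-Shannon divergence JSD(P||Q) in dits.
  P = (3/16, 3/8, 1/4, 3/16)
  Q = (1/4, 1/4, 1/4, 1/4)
0.0047 dits

Jensen-Shannon divergence is:
JSD(P||Q) = 0.5 × D_KL(P||M) + 0.5 × D_KL(Q||M)
where M = 0.5 × (P + Q) is the mixture distribution.

M = 0.5 × (3/16, 3/8, 1/4, 3/16) + 0.5 × (1/4, 1/4, 1/4, 1/4) = (7/32, 5/16, 1/4, 7/32)

D_KL(P||M) = 0.0046 dits
D_KL(Q||M) = 0.0048 dits

JSD(P||Q) = 0.5 × 0.0046 + 0.5 × 0.0048 = 0.0047 dits

Unlike KL divergence, JSD is symmetric and bounded: 0 ≤ JSD ≤ log(2).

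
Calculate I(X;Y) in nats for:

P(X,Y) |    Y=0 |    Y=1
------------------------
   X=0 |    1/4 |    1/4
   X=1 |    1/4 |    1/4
0.0000 nats

Mutual information: I(X;Y) = H(X) + H(Y) - H(X,Y)

Marginals:
P(X) = (1/2, 1/2), H(X) = 0.6931 nats
P(Y) = (1/2, 1/2), H(Y) = 0.6931 nats

Joint entropy: H(X,Y) = 1.3863 nats

I(X;Y) = 0.6931 + 0.6931 - 1.3863 = 0.0000 nats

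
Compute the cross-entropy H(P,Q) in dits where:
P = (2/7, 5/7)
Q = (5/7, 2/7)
0.4304 dits

Cross-entropy: H(P,Q) = -Σ p(x) log q(x)

Alternatively: H(P,Q) = H(P) + D_KL(P||Q)
H(P) = 0.2598 dits
D_KL(P||Q) = 0.1705 dits

H(P,Q) = 0.2598 + 0.1705 = 0.4304 dits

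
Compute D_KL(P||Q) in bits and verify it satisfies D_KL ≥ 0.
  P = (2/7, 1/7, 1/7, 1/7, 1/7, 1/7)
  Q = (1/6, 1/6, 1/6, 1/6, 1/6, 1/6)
0.0633 bits

KL divergence satisfies the Gibbs inequality: D_KL(P||Q) ≥ 0 for all distributions P, Q.

D_KL(P||Q) = Σ p(x) log(p(x)/q(x))
Term by term:
  x=0: 2/7 × log_2[(2/7)/(1/6)] = 0.2222
  x=1: 1/7 × log_2[(1/7)/(1/6)] = -0.0318
  x=2: 1/7 × log_2[(1/7)/(1/6)] = -0.0318
  x=3: 1/7 × log_2[(1/7)/(1/6)] = -0.0318
  x=4: 1/7 × log_2[(1/7)/(1/6)] = -0.0318
  x=5: 1/7 × log_2[(1/7)/(1/6)] = -0.0318
D_KL(P||Q) = 0.0633 bits

D_KL(P||Q) = 0.0633 ≥ 0 ✓

This non-negativity is a fundamental property: relative entropy cannot be negative because it measures how different Q is from P.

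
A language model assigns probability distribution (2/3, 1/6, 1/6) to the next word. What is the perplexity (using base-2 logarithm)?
2.3811

Perplexity is 2^H (or exp(H) for natural log).

First, H = -Σ p log p = 1.2516 bits
Perplexity = 2^1.2516 = 2.3811

Interpretation: The model's uncertainty is equivalent to choosing uniformly among 2.4 options.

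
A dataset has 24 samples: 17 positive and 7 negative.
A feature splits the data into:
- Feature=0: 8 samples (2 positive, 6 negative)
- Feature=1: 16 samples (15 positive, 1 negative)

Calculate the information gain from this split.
0.3756 bits

Information Gain = H(Y) - H(Y|Feature)

Before split:
P(positive) = 17/24 = 0.7083
H(Y) = 0.8709 bits

After split:
Feature=0: H = 0.8113 bits (weight = 8/24)
Feature=1: H = 0.3373 bits (weight = 16/24)
H(Y|Feature) = (8/24)×0.8113 + (16/24)×0.3373 = 0.4953 bits

Information Gain = 0.8709 - 0.4953 = 0.3756 bits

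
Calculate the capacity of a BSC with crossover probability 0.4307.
0.0139 bits

For a binary symmetric channel (BSC) with error probability p:
Capacity C = 1 - H(p) bits per symbol

where H(p) = -p log₂(p) - (1-p) log₂(1-p) is the binary entropy function.

H(0.4307) = 0.9861 bits
C = 1 - 0.9861 = 0.0139 bits per symbol

This means we can reliably transmit up to 0.0139 bits of information per channel use.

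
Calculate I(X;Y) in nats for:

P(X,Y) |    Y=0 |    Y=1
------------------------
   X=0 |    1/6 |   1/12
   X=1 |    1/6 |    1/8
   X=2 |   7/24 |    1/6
0.0028 nats

Mutual information: I(X;Y) = H(X) + H(Y) - H(X,Y)

Marginals:
P(X) = (1/4, 7/24, 11/24), H(X) = 1.0635 nats
P(Y) = (5/8, 3/8), H(Y) = 0.6616 nats

Joint entropy: H(X,Y) = 1.7223 nats

I(X;Y) = 1.0635 + 0.6616 - 1.7223 = 0.0028 nats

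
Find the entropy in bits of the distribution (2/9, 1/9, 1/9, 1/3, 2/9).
2.1972 bits

Shannon entropy is H(X) = -Σ p(x) log p(x).

For P = (2/9, 1/9, 1/9, 1/3, 2/9):
H = -2/9 × log_2(2/9) -1/9 × log_2(1/9) -1/9 × log_2(1/9) -1/3 × log_2(1/3) -2/9 × log_2(2/9)
H = 2.1972 bits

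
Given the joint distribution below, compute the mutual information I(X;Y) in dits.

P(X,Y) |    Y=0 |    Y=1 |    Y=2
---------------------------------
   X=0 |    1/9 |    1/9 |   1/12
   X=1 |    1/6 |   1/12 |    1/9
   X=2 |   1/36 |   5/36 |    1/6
0.0326 dits

Mutual information: I(X;Y) = H(X) + H(Y) - H(X,Y)

Marginals:
P(X) = (11/36, 13/36, 1/3), H(X) = 0.4761 dits
P(Y) = (11/36, 1/3, 13/36), H(Y) = 0.4761 dits

Joint entropy: H(X,Y) = 0.9196 dits

I(X;Y) = 0.4761 + 0.4761 - 0.9196 = 0.0326 dits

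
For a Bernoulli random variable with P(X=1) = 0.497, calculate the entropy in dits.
0.3010 dits

The binary entropy function is:
H(p) = -p log(p) - (1-p) log(1-p)

H(0.497) = -0.497 × log_10(0.497) - 0.503 × log_10(0.503)
H(0.497) = 0.3010 dits

Note: Binary entropy is maximized at p=0.5 (H=1 bit) and minimized at p=0 or p=1 (H=0).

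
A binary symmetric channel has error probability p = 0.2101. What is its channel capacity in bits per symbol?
0.2583 bits

For a binary symmetric channel (BSC) with error probability p:
Capacity C = 1 - H(p) bits per symbol

where H(p) = -p log₂(p) - (1-p) log₂(1-p) is the binary entropy function.

H(0.2101) = 0.7417 bits
C = 1 - 0.7417 = 0.2583 bits per symbol

This means we can reliably transmit up to 0.2583 bits of information per channel use.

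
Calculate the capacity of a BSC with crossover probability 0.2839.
0.1393 bits

For a binary symmetric channel (BSC) with error probability p:
Capacity C = 1 - H(p) bits per symbol

where H(p) = -p log₂(p) - (1-p) log₂(1-p) is the binary entropy function.

H(0.2839) = 0.8607 bits
C = 1 - 0.8607 = 0.1393 bits per symbol

This means we can reliably transmit up to 0.1393 bits of information per channel use.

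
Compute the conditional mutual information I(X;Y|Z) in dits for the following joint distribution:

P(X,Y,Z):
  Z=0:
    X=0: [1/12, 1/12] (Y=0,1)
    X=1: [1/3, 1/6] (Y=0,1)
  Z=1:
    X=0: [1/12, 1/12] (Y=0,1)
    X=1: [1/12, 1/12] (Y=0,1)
0.0032 dits

Conditional mutual information: I(X;Y|Z) = H(X|Z) + H(Y|Z) - H(X,Y|Z)

H(Z) = 0.2764
H(X,Z) = 0.5396 → H(X|Z) = 0.2632
H(Y,Z) = 0.5683 → H(Y|Z) = 0.2919
H(X,Y,Z) = 0.8283 → H(X,Y|Z) = 0.5519

I(X;Y|Z) = 0.2632 + 0.2919 - 0.5519 = 0.0032 dits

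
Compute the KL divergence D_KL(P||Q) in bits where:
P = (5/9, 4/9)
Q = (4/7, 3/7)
0.0007 bits

KL divergence: D_KL(P||Q) = Σ p(x) log(p(x)/q(x))

Computing term by term:
  x=0: 5/9 × log_2[(5/9)/(4/7)] = 5/9 × -0.0406 = -0.0226
  x=1: 4/9 × log_2[(4/9)/(3/7)] = 4/9 × 0.0525 = 0.0233

D_KL(P||Q) = 0.0007 bits

Note: KL divergence is always non-negative and equals 0 iff P = Q.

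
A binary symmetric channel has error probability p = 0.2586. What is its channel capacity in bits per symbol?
0.1754 bits

For a binary symmetric channel (BSC) with error probability p:
Capacity C = 1 - H(p) bits per symbol

where H(p) = -p log₂(p) - (1-p) log₂(1-p) is the binary entropy function.

H(0.2586) = 0.8246 bits
C = 1 - 0.8246 = 0.1754 bits per symbol

This means we can reliably transmit up to 0.1754 bits of information per channel use.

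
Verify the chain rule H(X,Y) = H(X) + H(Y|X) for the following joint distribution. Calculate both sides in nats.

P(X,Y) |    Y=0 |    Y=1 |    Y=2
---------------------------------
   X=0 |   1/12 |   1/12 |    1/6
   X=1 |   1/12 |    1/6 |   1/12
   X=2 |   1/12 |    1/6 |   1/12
H(X,Y) = 2.1383, H(X) = 1.0986, H(Y|X) = 1.0397 (all in nats)

Chain rule: H(X,Y) = H(X) + H(Y|X)

Left side — joint entropy directly:
H(X,Y) = -Σ p(x,y) log p(x,y) = 2.1383 nats

Right side — compute H(Y|X) from the conditional distributions:
P(X) = (1/3, 1/3, 1/3), so H(X) = 1.0986 nats
H(Y|X) = Σ_x P(X=x) · H(Y|X=x):
  P(Y|X=0) = (1/4, 1/4, 1/2), H(Y|X=0) = 1.0397, weight P(X=0) = 1/3
  P(Y|X=1) = (1/4, 1/2, 1/4), H(Y|X=1) = 1.0397, weight P(X=1) = 1/3
  P(Y|X=2) = (1/4, 1/2, 1/4), H(Y|X=2) = 1.0397, weight P(X=2) = 1/3
H(Y|X) = 1.0397 nats

H(X) + H(Y|X) = 1.0986 + 1.0397 = 2.1383 nats

Both sides equal 2.1383 nats. ✓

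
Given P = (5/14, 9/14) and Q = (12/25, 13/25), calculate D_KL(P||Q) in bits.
0.0444 bits

KL divergence: D_KL(P||Q) = Σ p(x) log(p(x)/q(x))

Computing term by term:
  x=0: 5/14 × log_2[(5/14)/(12/25)] = 5/14 × -0.4265 = -0.1523
  x=1: 9/14 × log_2[(9/14)/(13/25)] = 9/14 × 0.3060 = 0.1967

D_KL(P||Q) = 0.0444 bits

Note: KL divergence is always non-negative and equals 0 iff P = Q.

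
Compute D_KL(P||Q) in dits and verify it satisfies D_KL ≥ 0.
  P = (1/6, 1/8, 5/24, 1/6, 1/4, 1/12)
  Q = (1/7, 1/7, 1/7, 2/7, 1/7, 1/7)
0.0403 dits

KL divergence satisfies the Gibbs inequality: D_KL(P||Q) ≥ 0 for all distributions P, Q.

D_KL(P||Q) = Σ p(x) log(p(x)/q(x))
Term by term:
  x=0: 1/6 × log_10[(1/6)/(1/7)] = 0.0112
  x=1: 1/8 × log_10[(1/8)/(1/7)] = -0.0072
  x=2: 5/24 × log_10[(5/24)/(1/7)] = 0.0341
  x=3: 1/6 × log_10[(1/6)/(2/7)] = -0.0390
  x=4: 1/4 × log_10[(1/4)/(1/7)] = 0.0608
  x=5: 1/12 × log_10[(1/12)/(1/7)] = -0.0195
D_KL(P||Q) = 0.0403 dits

D_KL(P||Q) = 0.0403 ≥ 0 ✓

This non-negativity is a fundamental property: relative entropy cannot be negative because it measures how different Q is from P.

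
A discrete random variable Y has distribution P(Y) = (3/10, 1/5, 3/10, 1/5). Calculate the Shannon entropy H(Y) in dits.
0.5933 dits

Shannon entropy is H(X) = -Σ p(x) log p(x).

For P = (3/10, 1/5, 3/10, 1/5):
H = -3/10 × log_10(3/10) -1/5 × log_10(1/5) -3/10 × log_10(3/10) -1/5 × log_10(1/5)
H = 0.5933 dits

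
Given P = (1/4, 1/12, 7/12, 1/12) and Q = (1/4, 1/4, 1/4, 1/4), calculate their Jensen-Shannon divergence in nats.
0.0779 nats

Jensen-Shannon divergence is:
JSD(P||Q) = 0.5 × D_KL(P||M) + 0.5 × D_KL(Q||M)
where M = 0.5 × (P + Q) is the mixture distribution.

M = 0.5 × (1/4, 1/12, 7/12, 1/12) + 0.5 × (1/4, 1/4, 1/4, 1/4) = (1/4, 1/6, 5/12, 1/6)

D_KL(P||M) = 0.0808 nats
D_KL(Q||M) = 0.0750 nats

JSD(P||Q) = 0.5 × 0.0808 + 0.5 × 0.0750 = 0.0779 nats

Unlike KL divergence, JSD is symmetric and bounded: 0 ≤ JSD ≤ log(2).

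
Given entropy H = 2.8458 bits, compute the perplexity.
7.1890

Perplexity is 2^H (or exp(H) for natural log).

H = 2.8458 bits
Perplexity = 2^2.8458 = 7.1890

Interpretation: The model's uncertainty is equivalent to choosing uniformly among 7.2 options.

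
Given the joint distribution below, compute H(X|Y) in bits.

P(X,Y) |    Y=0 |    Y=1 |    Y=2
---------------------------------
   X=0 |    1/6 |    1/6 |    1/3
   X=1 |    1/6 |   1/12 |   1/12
0.8637 bits

Using the chain rule: H(X|Y) = H(X,Y) - H(Y)

First, compute H(X,Y) = 2.4183 bits

Marginal P(Y) = (1/3, 1/4, 5/12)
H(Y) = 1.5546 bits

H(X|Y) = H(X,Y) - H(Y) = 2.4183 - 1.5546 = 0.8637 bits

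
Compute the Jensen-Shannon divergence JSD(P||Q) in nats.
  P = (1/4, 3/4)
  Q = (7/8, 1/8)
0.2158 nats

Jensen-Shannon divergence is:
JSD(P||Q) = 0.5 × D_KL(P||M) + 0.5 × D_KL(Q||M)
where M = 0.5 × (P + Q) is the mixture distribution.

M = 0.5 × (1/4, 3/4) + 0.5 × (7/8, 1/8) = (9/16, 7/16)

D_KL(P||M) = 0.2015 nats
D_KL(Q||M) = 0.2300 nats

JSD(P||Q) = 0.5 × 0.2015 + 0.5 × 0.2300 = 0.2158 nats

Unlike KL divergence, JSD is symmetric and bounded: 0 ≤ JSD ≤ log(2).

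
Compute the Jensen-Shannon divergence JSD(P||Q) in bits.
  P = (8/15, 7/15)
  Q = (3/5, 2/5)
0.0033 bits

Jensen-Shannon divergence is:
JSD(P||Q) = 0.5 × D_KL(P||M) + 0.5 × D_KL(Q||M)
where M = 0.5 × (P + Q) is the mixture distribution.

M = 0.5 × (8/15, 7/15) + 0.5 × (3/5, 2/5) = (17/30, 13/30)

D_KL(P||M) = 0.0032 bits
D_KL(Q||M) = 0.0033 bits

JSD(P||Q) = 0.5 × 0.0032 + 0.5 × 0.0033 = 0.0033 bits

Unlike KL divergence, JSD is symmetric and bounded: 0 ≤ JSD ≤ log(2).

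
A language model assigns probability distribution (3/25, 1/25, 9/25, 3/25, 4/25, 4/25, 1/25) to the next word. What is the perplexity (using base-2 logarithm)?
5.5878

Perplexity is 2^H (or exp(H) for natural log).

First, H = -Σ p log p = 2.4823 bits
Perplexity = 2^2.4823 = 5.5878

Interpretation: The model's uncertainty is equivalent to choosing uniformly among 5.6 options.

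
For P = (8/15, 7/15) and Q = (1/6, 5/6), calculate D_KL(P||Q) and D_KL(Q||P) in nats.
D_KL(P||Q) = 0.3498, D_KL(Q||P) = 0.2893

KL divergence is not symmetric: D_KL(P||Q) ≠ D_KL(Q||P) in general.

D_KL(P||Q) = 0.3498 nats
D_KL(Q||P) = 0.2893 nats

No, they are not equal!

This asymmetry is why KL divergence is not a true distance metric.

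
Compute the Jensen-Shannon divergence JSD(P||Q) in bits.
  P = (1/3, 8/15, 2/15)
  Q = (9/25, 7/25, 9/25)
0.0683 bits

Jensen-Shannon divergence is:
JSD(P||Q) = 0.5 × D_KL(P||M) + 0.5 × D_KL(Q||M)
where M = 0.5 × (P + Q) is the mixture distribution.

M = 0.5 × (1/3, 8/15, 2/15) + 0.5 × (9/25, 7/25, 9/25) = (0.346667, 0.406667, 0.246667)

D_KL(P||M) = 0.0714 bits
D_KL(Q||M) = 0.0652 bits

JSD(P||Q) = 0.5 × 0.0714 + 0.5 × 0.0652 = 0.0683 bits

Unlike KL divergence, JSD is symmetric and bounded: 0 ≤ JSD ≤ log(2).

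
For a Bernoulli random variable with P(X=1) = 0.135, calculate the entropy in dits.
0.1719 dits

The binary entropy function is:
H(p) = -p log(p) - (1-p) log(1-p)

H(0.135) = -0.135 × log_10(0.135) - 0.865 × log_10(0.865)
H(0.135) = 0.1719 dits

Note: Binary entropy is maximized at p=0.5 (H=1 bit) and minimized at p=0 or p=1 (H=0).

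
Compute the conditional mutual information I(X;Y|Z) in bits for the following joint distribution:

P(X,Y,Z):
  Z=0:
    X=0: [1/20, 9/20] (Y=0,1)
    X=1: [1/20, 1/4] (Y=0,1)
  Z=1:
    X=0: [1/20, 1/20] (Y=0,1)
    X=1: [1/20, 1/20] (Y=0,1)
0.0053 bits

Conditional mutual information: I(X;Y|Z) = H(X|Z) + H(Y|Z) - H(X,Y|Z)

H(Z) = 0.7219
H(X,Z) = 1.6855 → H(X|Z) = 0.9635
H(Y,Z) = 1.3568 → H(Y|Z) = 0.6349
H(X,Y,Z) = 2.3150 → H(X,Y|Z) = 1.5931

I(X;Y|Z) = 0.9635 + 0.6349 - 1.5931 = 0.0053 bits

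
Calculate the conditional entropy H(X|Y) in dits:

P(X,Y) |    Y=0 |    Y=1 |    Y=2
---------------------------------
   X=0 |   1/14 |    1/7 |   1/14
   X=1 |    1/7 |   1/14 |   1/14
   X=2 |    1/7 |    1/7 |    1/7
0.4563 dits

Using the chain rule: H(X|Y) = H(X,Y) - H(Y)

First, compute H(X,Y) = 0.9311 dits

Marginal P(Y) = (5/14, 5/14, 2/7)
H(Y) = 0.4748 dits

H(X|Y) = H(X,Y) - H(Y) = 0.9311 - 0.4748 = 0.4563 dits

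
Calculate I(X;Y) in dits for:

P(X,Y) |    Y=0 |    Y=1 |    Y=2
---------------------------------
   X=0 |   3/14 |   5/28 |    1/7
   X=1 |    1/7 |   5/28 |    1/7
0.0020 dits

Mutual information: I(X;Y) = H(X) + H(Y) - H(X,Y)

Marginals:
P(X) = (15/28, 13/28), H(X) = 0.2999 dits
P(Y) = (5/14, 5/14, 2/7), H(Y) = 0.4748 dits

Joint entropy: H(X,Y) = 0.7728 dits

I(X;Y) = 0.2999 + 0.4748 - 0.7728 = 0.0020 dits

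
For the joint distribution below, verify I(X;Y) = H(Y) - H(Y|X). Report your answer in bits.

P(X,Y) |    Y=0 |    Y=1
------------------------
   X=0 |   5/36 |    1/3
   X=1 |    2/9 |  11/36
I(X;Y) = 0.0126 bits

Mutual information has multiple equivalent forms:
- I(X;Y) = H(X) - H(X|Y)
- I(X;Y) = H(Y) - H(Y|X)
- I(X;Y) = H(X) + H(Y) - H(X,Y)

Computing all quantities:
H(X) = 0.9978, H(Y) = 0.9436, H(X,Y) = 1.9287
H(X|Y) = 0.9851, H(Y|X) = 0.9310

Verification:
H(X) - H(X|Y) = 0.9978 - 0.9851 = 0.0126
H(Y) - H(Y|X) = 0.9436 - 0.9310 = 0.0126
H(X) + H(Y) - H(X,Y) = 0.9978 + 0.9436 - 1.9287 = 0.0126

All forms give I(X;Y) = 0.0126 bits. ✓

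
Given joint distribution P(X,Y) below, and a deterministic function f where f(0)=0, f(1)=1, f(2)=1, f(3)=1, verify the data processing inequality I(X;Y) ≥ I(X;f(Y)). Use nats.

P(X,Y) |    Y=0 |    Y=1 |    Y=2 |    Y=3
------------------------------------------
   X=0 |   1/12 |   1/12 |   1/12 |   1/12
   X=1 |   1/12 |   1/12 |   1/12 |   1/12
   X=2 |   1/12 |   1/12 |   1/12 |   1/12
I(X;Y) = 0.0000, I(X;f(Y)) = 0.0000, inequality holds: 0.0000 ≥ 0.0000

Data Processing Inequality: For any Markov chain X → Y → Z, we have I(X;Y) ≥ I(X;Z).

Here Z = f(Y) is a deterministic function of Y, forming X → Y → Z.

Original I(X;Y) = 0.0000 nats

After applying f:
P(X,Z) where Z=f(Y):
- P(X,Z=0) = P(X,Y=0)
- P(X,Z=1) = P(X,Y=1) + P(X,Y=2) + P(X,Y=3)

I(X;Z) = I(X;f(Y)) = 0.0000 nats

Verification: 0.0000 ≥ 0.0000 ✓

Information cannot be created by processing; the function f can only lose information about X.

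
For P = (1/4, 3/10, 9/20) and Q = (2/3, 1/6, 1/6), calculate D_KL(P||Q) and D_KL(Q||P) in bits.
D_KL(P||Q) = 0.5455, D_KL(Q||P) = 0.5632

KL divergence is not symmetric: D_KL(P||Q) ≠ D_KL(Q||P) in general.

D_KL(P||Q) = 0.5455 bits
D_KL(Q||P) = 0.5632 bits

No, they are not equal!

This asymmetry is why KL divergence is not a true distance metric.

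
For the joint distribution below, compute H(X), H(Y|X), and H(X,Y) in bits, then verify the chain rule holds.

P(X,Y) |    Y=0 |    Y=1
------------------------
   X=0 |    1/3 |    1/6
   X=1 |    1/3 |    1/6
H(X,Y) = 1.9183, H(X) = 1.0000, H(Y|X) = 0.9183 (all in bits)

Chain rule: H(X,Y) = H(X) + H(Y|X)

Left side — joint entropy directly:
H(X,Y) = -Σ p(x,y) log p(x,y) = 1.9183 bits

Right side — compute H(Y|X) from the conditional distributions:
P(X) = (1/2, 1/2), so H(X) = 1.0000 bits
H(Y|X) = Σ_x P(X=x) · H(Y|X=x):
  P(Y|X=0) = (2/3, 1/3), H(Y|X=0) = 0.9183, weight P(X=0) = 1/2
  P(Y|X=1) = (2/3, 1/3), H(Y|X=1) = 0.9183, weight P(X=1) = 1/2
H(Y|X) = 0.9183 bits

H(X) + H(Y|X) = 1.0000 + 0.9183 = 1.9183 bits

Both sides equal 1.9183 bits. ✓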